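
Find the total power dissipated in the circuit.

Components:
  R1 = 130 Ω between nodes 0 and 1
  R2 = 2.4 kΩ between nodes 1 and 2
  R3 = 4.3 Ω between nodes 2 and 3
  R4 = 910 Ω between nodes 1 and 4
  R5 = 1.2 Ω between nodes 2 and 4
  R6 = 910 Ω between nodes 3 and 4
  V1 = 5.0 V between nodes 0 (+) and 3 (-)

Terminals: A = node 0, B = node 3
Nodal analysis, taking node 3 as the 0 V reference.
Source V1 fixes V_0 = 5 V.
KCL at each unknown node (sum of currents leaving = 0; resistances in Ω):
  Node 1: (V_1 - 5)/130 + (V_1 - V_2)/2400 + (V_1 - V_4)/910 = 0
  Node 2: (V_2 - V_1)/2400 + (V_2 - 0)/4.3 + (V_2 - V_4)/1.2 = 0
  Node 4: (V_4 - V_1)/910 + (V_4 - V_2)/1.2 + (V_4 - 0)/910 = 0
Collecting terms (coefficients in siemens):
  0.009208·V_1 - 0.0004167·V_2 - 0.001099·V_4 = 0.03846
  1.066·V_2 - 0.0004167·V_1 - 0.8333·V_4 = 0
  0.8355·V_4 - 0.001099·V_1 - 0.8333·V_2 = 0
Solving these 3 simultaneous equations (Gaussian elimination) gives:
  V_1 = 4.182 V, V_2 = 0.0269 V, V_4 = 0.03233 V
Power in each resistor, P = (ΔV)²/R:
  P_R1 = (5 - 4.182)²/130 = 0.005146 W
  P_R2 = (4.182 - 0.0269)²/2400 = 0.007194 W
  P_R3 = (0.0269 - 0)²/4.3 = 0.0001683 W
  P_R4 = (4.182 - 0.03233)²/910 = 0.01892 W
  P_R5 = (0.0269 - 0.03233)²/1.2 = 0.00002457 W
  P_R6 = (0 - 0.03233)²/910 = 0.000001149 W
P_total = P_R1 + P_R2 + P_R3 + P_R4 + P_R5 + P_R6 = 0.03146 W

Final answer: 0.03146 W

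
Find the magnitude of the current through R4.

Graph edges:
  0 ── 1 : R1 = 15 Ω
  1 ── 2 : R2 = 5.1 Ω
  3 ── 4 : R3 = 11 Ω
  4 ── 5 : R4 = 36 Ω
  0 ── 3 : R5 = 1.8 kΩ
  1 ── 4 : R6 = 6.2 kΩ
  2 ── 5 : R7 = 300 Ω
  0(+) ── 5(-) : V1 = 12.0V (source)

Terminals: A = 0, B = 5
Nodal analysis, taking node 5 as the 0 V reference.
Source V1 fixes V_0 = 12 V.
KCL at each unknown node (sum of currents leaving = 0; resistances in Ω):
  Node 1: (V_1 - 12)/15 + (V_1 - V_2)/5.1 + (V_1 - V_4)/6200 = 0
  Node 2: (V_2 - V_1)/5.1 + (V_2 - 0)/300 = 0
  Node 3: (V_3 - V_4)/11 + (V_3 - 12)/1800 = 0
  Node 4: (V_4 - V_3)/11 + (V_4 - 0)/36 + (V_4 - V_1)/6200 = 0
Collecting terms (coefficients in siemens):
  0.2629·V_1 - 0.1961·V_2 - 0.0001613·V_4 = 0.8
  0.1994·V_2 - 0.1961·V_1 = 0
  0.09146·V_3 - 0.09091·V_4 = 0.006667
  0.1188·V_4 - 0.0001613·V_1 - 0.09091·V_3 = 0
Solving these 4 simultaneous equations (Gaussian elimination) gives:
  V_1 = 11.41 V, V_2 = 11.22 V, V_3 = 0.3683 V, V_4 = 0.2972 V
I_R4 = (V_4 - V_5)/R4 = (0.2972 - 0)/36 = 0.008255 A
|I_R4| = 0.008255 A

Final answer: |I_R4| = 0.008255 A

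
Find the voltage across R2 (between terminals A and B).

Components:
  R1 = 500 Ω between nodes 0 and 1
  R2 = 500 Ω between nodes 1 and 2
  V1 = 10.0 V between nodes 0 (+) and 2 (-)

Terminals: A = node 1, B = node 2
R1 and R2 are in series across V1 (node 0 → node 1 → node 2), and the output A–B is taken across R2, so this is a voltage divider.
Series current: I = V1/(R1 + R2) = 10/(500 + 500) = 10/1000 = 0.01 A
V_R2 = I × R2 = V1 × R2/(R1 + R2) = 10 × 500/1000 = 5 V

Final answer: 5 V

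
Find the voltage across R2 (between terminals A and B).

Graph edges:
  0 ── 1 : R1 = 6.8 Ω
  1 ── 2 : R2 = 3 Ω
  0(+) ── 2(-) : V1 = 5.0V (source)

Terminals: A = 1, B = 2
R1 and R2 are in series across V1 (node 0 → node 1 → node 2), and the output A–B is taken across R2, so this is a voltage divider.
Series current: I = V1/(R1 + R2) = 5/(6.8 + 3) = 5/9.8 = 0.5102 A
V_R2 = I × R2 = V1 × R2/(R1 + R2) = 5 × 3/9.8 = 1.531 V

Final answer: 1.531 V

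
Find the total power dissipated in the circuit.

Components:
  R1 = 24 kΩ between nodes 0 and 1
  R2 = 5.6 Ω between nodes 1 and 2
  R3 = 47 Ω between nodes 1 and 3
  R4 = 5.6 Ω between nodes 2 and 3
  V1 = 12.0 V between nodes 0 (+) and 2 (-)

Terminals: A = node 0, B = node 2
Nodal analysis, taking node 2 as the 0 V reference.
Source V1 fixes V_0 = 12 V.
KCL at each unknown node (sum of currents leaving = 0; resistances in Ω):
  Node 1: (V_1 - 12)/24000 + (V_1 - 0)/5.6 + (V_1 - V_3)/47 = 0
  Node 3: (V_3 - V_1)/47 + (V_3 - 0)/5.6 = 0
Collecting terms (coefficients in siemens):
  0.1999·V_1 - 0.02128·V_3 = 0.0005
  0.1998·V_3 - 0.02128·V_1 = 0
Determinant D = (0.1999)(0.1998) - (-0.02128)(-0.02128) = 0.03949
V_1 = [(0.0005)(0.1998) - (-0.02128)(0)]/D = 0.00253 V
V_3 = [(0.1999)(0) - (0.0005)(-0.02128)]/D = 0.0002694 V
Power in each resistor, P = (ΔV)²/R:
  P_R1 = (12 - 0.00253)²/24000 = 0.005997 W
  P_R2 = (0.00253 - 0)²/5.6 = 0.000001143 W
  P_R3 = (0.00253 - 0.0002694)²/47 = 0.0000001087 W
  P_R4 = (0 - 0.0002694)²/5.6 = 0.00000001296 W
P_total = P_R1 + P_R2 + P_R3 + P_R4 = 0.005999 W

Final answer: 0.005999 W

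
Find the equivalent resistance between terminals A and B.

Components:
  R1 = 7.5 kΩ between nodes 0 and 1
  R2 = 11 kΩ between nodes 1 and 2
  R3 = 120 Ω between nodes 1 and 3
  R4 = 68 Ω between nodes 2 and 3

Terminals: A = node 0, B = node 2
Reduce the network between node 0 (A) and node 2 (B) by series/parallel combination:
  Rs1 = R3 + R4 (series, joined only at node 3) = 120 + 68 = 188 Ω
  Rp1 = R2 ‖ Rs1 (parallel, both between nodes 1 and 2) = 1/(1/11000 + 1/188) = 184.8 Ω
  Rs2 = R1 + Rp1 (series, joined only at node 1) = 7500 + 184.8 = 7685 Ω
R_eq = 7.685 kΩ

Final answer: 7.685 kΩ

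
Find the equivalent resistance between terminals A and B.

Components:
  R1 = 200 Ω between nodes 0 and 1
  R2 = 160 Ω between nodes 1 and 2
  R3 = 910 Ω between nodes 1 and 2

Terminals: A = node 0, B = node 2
Reduce the network between node 0 (A) and node 2 (B) by series/parallel combination:
  Rp1 = R2 ‖ R3 (parallel, both between nodes 1 and 2) = 1/(1/160 + 1/910) = 136.1 Ω
  Rs1 = R1 + Rp1 (series, joined only at node 1) = 200 + 136.1 = 336.1 Ω
R_eq = 336.1 Ω

Final answer: 336.1 Ω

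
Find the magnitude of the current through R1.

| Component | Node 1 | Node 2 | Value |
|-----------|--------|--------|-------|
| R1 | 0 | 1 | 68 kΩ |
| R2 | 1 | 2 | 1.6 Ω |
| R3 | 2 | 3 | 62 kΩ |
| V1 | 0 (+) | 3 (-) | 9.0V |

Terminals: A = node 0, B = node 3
Nodal analysis, taking node 3 as the 0 V reference.
Source V1 fixes V_0 = 9 V.
KCL at each unknown node (sum of currents leaving = 0; resistances in Ω):
  Node 1: (V_1 - 9)/68000 + (V_1 - V_2)/1.6 = 0
  Node 2: (V_2 - V_1)/1.6 + (V_2 - 0)/62000 = 0
Collecting terms (coefficients in siemens):
  0.625·V_1 - 0.625·V_2 = 0.0001324
  0.625·V_2 - 0.625·V_1 = 0
Determinant D = (0.625)(0.625) - (-0.625)(-0.625) = 0.00001927
V_1 = [(0.0001324)(0.625) - (-0.625)(0)]/D = 4.292 V
V_2 = [(0.625)(0) - (0.0001324)(-0.625)]/D = 4.292 V
I_R1 = (V_0 - V_1)/R1 = (9 - 4.292)/68000 = 0.00006923 A
|I_R1| = 0.00006923 A

Final answer: |I_R1| = 6.923e-05 A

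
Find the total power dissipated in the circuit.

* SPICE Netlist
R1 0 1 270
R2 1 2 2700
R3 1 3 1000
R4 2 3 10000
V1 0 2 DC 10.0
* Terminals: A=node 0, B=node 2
Nodal analysis, taking node 2 as the 0 V reference.
Source V1 fixes V_0 = 10 V.
KCL at each unknown node (sum of currents leaving = 0; resistances in Ω):
  Node 1: (V_1 - 10)/270 + (V_1 - 0)/2700 + (V_1 - V_3)/1000 = 0
  Node 3: (V_3 - V_1)/1000 + (V_3 - 0)/10000 = 0
Collecting terms (coefficients in siemens):
  0.005074·V_1 - 0.001·V_3 = 0.03704
  0.0011·V_3 - 0.001·V_1 = 0
Determinant D = (0.005074)(0.0011) - (-0.001)(-0.001) = 0.000004581
V_1 = [(0.03704)(0.0011) - (-0.001)(0)]/D = 8.892 V
V_3 = [(0.005074)(0) - (0.03704)(-0.001)]/D = 8.084 V
Power in each resistor, P = (ΔV)²/R:
  P_R1 = (10 - 8.892)²/270 = 0.004543 W
  P_R2 = (8.892 - 0)²/2700 = 0.02929 W
  P_R3 = (8.892 - 8.084)²/1000 = 0.0006535 W
  P_R4 = (0 - 8.084)²/10000 = 0.006535 W
P_total = P_R1 + P_R2 + P_R3 + P_R4 = 0.04102 W

Final answer: 0.04102 W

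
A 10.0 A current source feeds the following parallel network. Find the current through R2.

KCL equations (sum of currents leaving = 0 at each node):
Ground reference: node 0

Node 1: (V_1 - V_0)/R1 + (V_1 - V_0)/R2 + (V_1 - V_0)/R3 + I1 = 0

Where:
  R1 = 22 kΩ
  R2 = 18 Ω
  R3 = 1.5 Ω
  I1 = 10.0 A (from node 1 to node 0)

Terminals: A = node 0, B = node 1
All resistors sit directly between nodes 0 and 1, so they are in parallel and share one voltage V; the full source current 10 A splits among them.
1/R_par = 1/22000 + 1/18 + 1/1.5 = 0.7223 S  =>  R_par = 1.385 Ω
V = I × R_par = 10 × 1.385 = 13.85 V
I_R2 = V/R2 = 13.85/18 = 0.7692 A

Final answer: 0.7692 A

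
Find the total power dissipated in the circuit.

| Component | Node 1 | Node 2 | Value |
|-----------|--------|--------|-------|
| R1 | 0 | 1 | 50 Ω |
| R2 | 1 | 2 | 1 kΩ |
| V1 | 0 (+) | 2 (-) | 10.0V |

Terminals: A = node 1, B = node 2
Nodal analysis, taking node 2 as the 0 V reference.
Source V1 fixes V_0 = 10 V.
KCL at each unknown node (sum of currents leaving = 0; resistances in Ω):
  Node 1: (V_1 - 10)/50 + (V_1 - 0)/1000 = 0
Collecting terms: 0.021 × V_1 = 0.2  =>  V_1 = 9.524 V
Power in each resistor, P = (ΔV)²/R:
  P_R1 = (10 - 9.524)²/50 = 0.004535 W
  P_R2 = (9.524 - 0)²/1000 = 0.0907 W
P_total = P_R1 + P_R2 = 0.09524 W

Final answer: 0.09524 W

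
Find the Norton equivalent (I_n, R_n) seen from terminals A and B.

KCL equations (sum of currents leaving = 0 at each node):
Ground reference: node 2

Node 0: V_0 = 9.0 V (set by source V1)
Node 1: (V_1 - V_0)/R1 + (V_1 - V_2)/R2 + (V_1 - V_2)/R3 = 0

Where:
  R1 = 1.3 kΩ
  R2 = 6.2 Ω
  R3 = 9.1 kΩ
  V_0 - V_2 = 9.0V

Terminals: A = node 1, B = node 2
Find the Thévenin equivalent first; then I_n = V_th/R_th and R_n = R_th.
Step 1 — V_th is the open-circuit voltage V_A - V_B (nothing connected across the terminals).
Nodal analysis, taking node 2 as the 0 V reference.
Source V1 fixes V_0 = 9 V.
KCL at each unknown node (sum of currents leaving = 0; resistances in Ω):
  Node 1: (V_1 - 9)/1300 + (V_1 - 0)/6.2 + (V_1 - 0)/9100 = 0
Collecting terms: 0.1622 × V_1 = 0.006923  =>  V_1 = 0.04269 V
V_th = V_1 - V_2 = 0.04269 - 0 = 0.04269 V
Step 2 — R_th: zero the source — replace V1 by a short circuit (node 2 merges into node 0) — and find the resistance seen between A (node 1) and B (node 0).
Reduce the network between node 1 (A) and node 0 (B) by series/parallel combination:
  Rp1 = R1 ‖ R2 ‖ R3 (parallel, all between nodes 0 and 1) = 1/(1/1300 + 1/6.2 + 1/9100) = 6.166 Ω
R_th = 6.166 Ω
I_n = V_th/R_th = 0.04269/6.166 = 0.006923 A, and R_n = R_th = 6.166 Ω

Final answer: I_n = 0.006923 A, R_n = 6.166 Ω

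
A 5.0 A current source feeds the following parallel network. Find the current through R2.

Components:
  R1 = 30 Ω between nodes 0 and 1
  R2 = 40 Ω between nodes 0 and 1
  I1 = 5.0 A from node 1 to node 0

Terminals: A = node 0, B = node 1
All resistors sit directly between nodes 0 and 1, so they are in parallel and share one voltage V; the full source current 5 A splits among them.
1/R_par = 1/30 + 1/40 = 0.05833 S  =>  R_par = 17.14 Ω
V = I × R_par = 5 × 17.14 = 85.71 V
I_R2 = V/R2 = 85.71/40 = 2.143 A

Final answer: 2.143 A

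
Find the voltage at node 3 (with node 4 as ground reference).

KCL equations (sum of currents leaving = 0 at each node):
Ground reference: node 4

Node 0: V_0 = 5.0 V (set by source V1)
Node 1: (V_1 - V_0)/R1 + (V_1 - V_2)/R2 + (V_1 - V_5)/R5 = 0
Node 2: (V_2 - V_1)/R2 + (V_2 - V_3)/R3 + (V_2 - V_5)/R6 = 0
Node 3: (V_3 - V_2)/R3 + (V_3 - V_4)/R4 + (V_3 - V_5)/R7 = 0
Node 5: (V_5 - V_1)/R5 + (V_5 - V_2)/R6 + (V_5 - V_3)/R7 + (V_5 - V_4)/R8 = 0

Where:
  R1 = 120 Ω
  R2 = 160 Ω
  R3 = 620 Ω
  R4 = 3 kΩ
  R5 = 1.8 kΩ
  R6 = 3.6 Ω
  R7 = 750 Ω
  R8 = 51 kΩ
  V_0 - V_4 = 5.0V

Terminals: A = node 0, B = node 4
Nodal analysis, taking node 4 as the 0 V reference.
Source V1 fixes V_0 = 5 V.
KCL at each unknown node (sum of currents leaving = 0; resistances in Ω):
  Node 1: (V_1 - 5)/120 + (V_1 - V_2)/160 + (V_1 - V_5)/1800 = 0
  Node 2: (V_2 - V_1)/160 + (V_2 - V_3)/620 + (V_2 - V_5)/3.6 = 0
  Node 3: (V_3 - V_2)/620 + (V_3 - 0)/3000 + (V_3 - V_5)/750 = 0
  Node 5: (V_5 - V_1)/1800 + (V_5 - V_2)/3.6 + (V_5 - V_3)/750 + (V_5 - 0)/51000 = 0
Collecting terms (coefficients in siemens):
  0.01514·V_1 - 0.00625·V_2 - 0.0005556·V_5 = 0.04167
  0.2856·V_2 - 0.00625·V_1 - 0.001613·V_3 - 0.2778·V_5 = 0
  0.00328·V_3 - 0.001613·V_2 - 0.001333·V_5 = 0
  0.2797·V_5 - 0.0005556·V_1 - 0.2778·V_2 - 0.001333·V_3 = 0
Solving these 4 simultaneous equations (Gaussian elimination) gives:
  V_1 = 4.824 V, V_2 = 4.608 V, V_3 = 4.139 V, V_5 = 4.606 V
The requested potential is V_3 = 4.139 V.

Final answer: V_3 = 4.139 V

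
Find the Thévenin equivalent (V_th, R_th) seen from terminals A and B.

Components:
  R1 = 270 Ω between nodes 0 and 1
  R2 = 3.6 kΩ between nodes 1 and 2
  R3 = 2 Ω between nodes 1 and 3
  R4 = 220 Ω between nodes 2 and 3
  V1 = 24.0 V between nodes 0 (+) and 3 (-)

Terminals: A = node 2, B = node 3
Step 1 — V_th is the open-circuit voltage V_A - V_B (nothing connected across the terminals).
Nodal analysis, taking node 3 as the 0 V reference.
Source V1 fixes V_0 = 24 V.
KCL at each unknown node (sum of currents leaving = 0; resistances in Ω):
  Node 1: (V_1 - 24)/270 + (V_1 - V_2)/3600 + (V_1 - 0)/2 = 0
  Node 2: (V_2 - V_1)/3600 + (V_2 - 0)/220 = 0
Collecting terms (coefficients in siemens):
  0.504·V_1 - 0.0002778·V_2 = 0.08889
  0.004823·V_2 - 0.0002778·V_1 = 0
Determinant D = (0.504)(0.004823) - (-0.0002778)(-0.0002778) = 0.002431
V_1 = [(0.08889)(0.004823) - (-0.0002778)(0)]/D = 0.1764 V
V_2 = [(0.504)(0) - (0.08889)(-0.0002778)]/D = 0.01016 V
V_th = V_2 - V_3 = 0.01016 - 0 = 0.01016 V
Step 2 — R_th: zero the source — replace V1 by a short circuit (node 3 merges into node 0) — and find the resistance seen between A (node 2) and B (node 0).
Reduce the network between node 2 (A) and node 0 (B) by series/parallel combination:
  Rp1 = R1 ‖ R3 (parallel, both between nodes 0 and 1) = 1/(1/270 + 1/2) = 1.985 Ω
  Rs1 = R2 + Rp1 (series, joined only at node 1) = 3600 + 1.985 = 3602 Ω
  Rp2 = R4 ‖ Rs1 (parallel, both between nodes 0 and 2) = 1/(1/220 + 1/3602) = 207.3 Ω
R_th = 207.3 Ω

Final answer: V_th = 0.01016 V, R_th = 207.3 Ω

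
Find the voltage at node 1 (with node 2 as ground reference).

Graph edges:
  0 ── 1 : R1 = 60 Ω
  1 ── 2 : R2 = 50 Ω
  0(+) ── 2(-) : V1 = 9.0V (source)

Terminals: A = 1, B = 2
Nodal analysis, taking node 2 as the 0 V reference.
Source V1 fixes V_0 = 9 V.
KCL at each unknown node (sum of currents leaving = 0; resistances in Ω):
  Node 1: (V_1 - 9)/60 + (V_1 - 0)/50 = 0
Collecting terms: 0.03667 × V_1 = 0.15  =>  V_1 = 4.091 V
The requested potential is V_1 = 4.091 V.

Final answer: V_1 = 4.091 V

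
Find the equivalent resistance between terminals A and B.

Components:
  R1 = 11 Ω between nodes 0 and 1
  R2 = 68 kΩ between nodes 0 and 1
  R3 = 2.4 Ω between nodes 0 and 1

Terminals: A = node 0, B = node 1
Reduce the network between node 0 (A) and node 1 (B) by series/parallel combination:
  Rp1 = R1 ‖ R2 ‖ R3 (parallel, all between nodes 0 and 1) = 1/(1/11 + 1/68000 + 1/2.4) = 1.97 Ω
R_eq = 1.97 Ω

Final answer: 1.97 Ω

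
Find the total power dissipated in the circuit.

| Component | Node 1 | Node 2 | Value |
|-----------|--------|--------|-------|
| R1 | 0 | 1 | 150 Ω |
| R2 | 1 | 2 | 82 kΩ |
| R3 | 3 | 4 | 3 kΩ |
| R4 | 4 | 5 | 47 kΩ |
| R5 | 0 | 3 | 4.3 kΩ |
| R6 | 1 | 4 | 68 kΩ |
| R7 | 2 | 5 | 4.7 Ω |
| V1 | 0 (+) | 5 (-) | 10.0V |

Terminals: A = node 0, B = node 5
Nodal analysis, taking node 5 as the 0 V reference.
Source V1 fixes V_0 = 10 V.
KCL at each unknown node (sum of currents leaving = 0; resistances in Ω):
  Node 1: (V_1 - 10)/150 + (V_1 - V_2)/82000 + (V_1 - V_4)/68000 = 0
  Node 2: (V_2 - V_1)/82000 + (V_2 - 0)/4.7 = 0
  Node 3: (V_3 - V_4)/3000 + (V_3 - 10)/4300 = 0
  Node 4: (V_4 - V_3)/3000 + (V_4 - 0)/47000 + (V_4 - V_1)/68000 = 0
Collecting terms (coefficients in siemens):
  0.006694·V_1 - 0.0000122·V_2 - 0.00001471·V_4 = 0.06667
  0.2128·V_2 - 0.0000122·V_1 = 0
  0.0005659·V_3 - 0.0003333·V_4 = 0.002326
  0.0003693·V_4 - 0.00001471·V_1 - 0.0003333·V_3 = 0
Solving these 4 simultaneous equations (Gaussian elimination) gives:
  V_1 = 9.979 V, V_2 = 0.0005719 V, V_3 = 9.274 V, V_4 = 8.768 V
Power in each resistor, P = (ΔV)²/R:
  P_R1 = (10 - 9.979)²/150 = 0.000002919 W
  P_R2 = (9.979 - 0.0005719)²/82000 = 0.001214 W
  P_R3 = (9.274 - 8.768)²/3000 = 0.00008543 W
  P_R4 = (8.768 - 0)²/47000 = 0.001636 W
  P_R5 = (10 - 9.274)²/4300 = 0.0001224 W
  P_R6 = (9.979 - 8.768)²/68000 = 0.00002156 W
  P_R7 = (0.0005719 - 0)²/4.7 = 0.0000000696 W
P_total = P_R1 + P_R2 + P_R3 + P_R4 + P_R5 + P_R6 + P_R7 = 0.003082 W

Final answer: 0.003082 W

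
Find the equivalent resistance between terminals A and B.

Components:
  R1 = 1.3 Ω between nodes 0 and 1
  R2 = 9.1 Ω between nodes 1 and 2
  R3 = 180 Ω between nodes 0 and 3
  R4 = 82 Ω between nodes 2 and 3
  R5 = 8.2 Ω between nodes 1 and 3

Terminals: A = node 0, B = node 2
The network is not a plain series/parallel combination. Inject a 1 A test current into terminal A (node 0) and return it from terminal B (node 2); then R_eq = V_A / (1 A).
Nodal analysis, taking node 2 as the 0 V reference.
Current source I_test pushes 1 A into node 0 and draws it out of node 2.
KCL at each unknown node (sum of currents leaving = 0; resistances in Ω):
  Node 0: (V_0 - V_1)/1.3 + (V_0 - V_3)/180 - 1 = 0
  Node 1: (V_1 - V_0)/1.3 + (V_1 - 0)/9.1 + (V_1 - V_3)/8.2 = 0
  Node 3: (V_3 - V_0)/180 + (V_3 - V_1)/8.2 + (V_3 - 0)/82 = 0
Collecting terms (coefficients in siemens):
  0.7748·V_0 - 0.7692·V_1 - 0.005556·V_3 = 1
  1.001·V_1 - 0.7692·V_0 - 0.122·V_3 = 0
  0.1397·V_3 - 0.005556·V_0 - 0.122·V_1 = 0
Solving these 3 simultaneous equations (Gaussian elimination) gives:
  V_0 = 9.544 V, V_1 = 8.258 V, V_3 = 7.588 V
R_eq = V_0 / 1 A = 9.544 Ω

Final answer: 9.544 Ω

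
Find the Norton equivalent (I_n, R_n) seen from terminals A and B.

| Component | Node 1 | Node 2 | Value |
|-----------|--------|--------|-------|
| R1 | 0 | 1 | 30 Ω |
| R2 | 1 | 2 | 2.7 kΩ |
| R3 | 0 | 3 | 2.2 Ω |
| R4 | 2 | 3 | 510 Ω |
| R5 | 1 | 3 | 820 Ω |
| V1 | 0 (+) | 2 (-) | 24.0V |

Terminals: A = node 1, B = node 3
Find the Thévenin equivalent first; then I_n = V_th/R_th and R_n = R_th.
Step 1 — V_th is the open-circuit voltage V_A - V_B (nothing connected across the terminals).
Nodal analysis, taking node 2 as the 0 V reference.
Source V1 fixes V_0 = 24 V.
KCL at each unknown node (sum of currents leaving = 0; resistances in Ω):
  Node 1: (V_1 - 24)/30 + (V_1 - 0)/2700 + (V_1 - V_3)/820 = 0
  Node 3: (V_3 - 24)/2.2 + (V_3 - 0)/510 + (V_3 - V_1)/820 = 0
Collecting terms (coefficients in siemens):
  0.03492·V_1 - 0.00122·V_3 = 0.8
  0.4577·V_3 - 0.00122·V_1 = 10.91
Determinant D = (0.03492)(0.4577) - (-0.00122)(-0.00122) = 0.01598
V_1 = [(0.8)(0.4577) - (-0.00122)(10.91)]/D = 23.74 V
V_3 = [(0.03492)(10.91) - (0.8)(-0.00122)]/D = 23.9 V
V_th = V_1 - V_3 = 23.74 - 23.9 = -0.1546 V
Step 2 — R_th: zero the source — replace V1 by a short circuit (node 2 merges into node 0) — and find the resistance seen between A (node 1) and B (node 3).
Reduce the network between node 1 (A) and node 3 (B) by series/parallel combination:
  Rp1 = R1 ‖ R2 (parallel, both between nodes 0 and 1) = 1/(1/30 + 1/2700) = 29.67 Ω
  Rp2 = R3 ‖ R4 (parallel, both between nodes 0 and 3) = 1/(1/2.2 + 1/510) = 2.191 Ω
  Rs1 = Rp1 + Rp2 (series, joined only at node 0) = 29.67 + 2.191 = 31.86 Ω
  Rp3 = R5 ‖ Rs1 (parallel, both between nodes 1 and 3) = 1/(1/820 + 1/31.86) = 30.67 Ω
R_th = 30.67 Ω
I_n = V_th/R_th = -0.1546/30.67 = -0.005042 A, and R_n = R_th = 30.67 Ω

Final answer: I_n = -0.005042 A, R_n = 30.67 Ω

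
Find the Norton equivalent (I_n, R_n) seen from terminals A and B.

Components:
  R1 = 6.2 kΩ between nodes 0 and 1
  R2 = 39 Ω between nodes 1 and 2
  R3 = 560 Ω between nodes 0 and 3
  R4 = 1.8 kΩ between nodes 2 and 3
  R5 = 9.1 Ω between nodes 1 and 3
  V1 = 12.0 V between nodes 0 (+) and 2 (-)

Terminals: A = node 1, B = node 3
Find the Thévenin equivalent first; then I_n = V_th/R_th and R_n = R_th.
Step 1 — V_th is the open-circuit voltage V_A - V_B (nothing connected across the terminals).
Nodal analysis, taking node 2 as the 0 V reference.
Source V1 fixes V_0 = 12 V.
KCL at each unknown node (sum of currents leaving = 0; resistances in Ω):
  Node 1: (V_1 - 12)/6200 + (V_1 - 0)/39 + (V_1 - V_3)/9.1 = 0
  Node 3: (V_3 - 12)/560 + (V_3 - 0)/1800 + (V_3 - V_1)/9.1 = 0
Collecting terms (coefficients in siemens):
  0.1357·V_1 - 0.1099·V_3 = 0.001935
  0.1122·V_3 - 0.1099·V_1 = 0.02143
Determinant D = (0.1357)(0.1122) - (-0.1099)(-0.1099) = 0.003153
V_1 = [(0.001935)(0.1122) - (-0.1099)(0.02143)]/D = 0.8157 V
V_3 = [(0.1357)(0.02143) - (0.001935)(-0.1099)]/D = 0.9896 V
V_th = V_1 - V_3 = 0.8157 - 0.9896 = -0.1739 V
Step 2 — R_th: zero the source — replace V1 by a short circuit (node 2 merges into node 0) — and find the resistance seen between A (node 1) and B (node 3).
Reduce the network between node 1 (A) and node 3 (B) by series/parallel combination:
  Rp1 = R1 ‖ R2 (parallel, both between nodes 0 and 1) = 1/(1/6200 + 1/39) = 38.76 Ω
  Rp2 = R3 ‖ R4 (parallel, both between nodes 0 and 3) = 1/(1/560 + 1/1800) = 427.1 Ω
  Rs1 = Rp1 + Rp2 (series, joined only at node 0) = 38.76 + 427.1 = 465.9 Ω
  Rp3 = R5 ‖ Rs1 (parallel, both between nodes 1 and 3) = 1/(1/9.1 + 1/465.9) = 8.926 Ω
R_th = 8.926 Ω
I_n = V_th/R_th = -0.1739/8.926 = -0.01948 A, and R_n = R_th = 8.926 Ω

Final answer: I_n = -0.01948 A, R_n = 8.926 Ω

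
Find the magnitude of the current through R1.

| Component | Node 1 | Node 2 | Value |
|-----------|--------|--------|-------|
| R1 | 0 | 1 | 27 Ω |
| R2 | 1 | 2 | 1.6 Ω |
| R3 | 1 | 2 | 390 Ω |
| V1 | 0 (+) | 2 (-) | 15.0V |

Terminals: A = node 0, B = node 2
Nodal analysis, taking node 2 as the 0 V reference.
Source V1 fixes V_0 = 15 V.
KCL at each unknown node (sum of currents leaving = 0; resistances in Ω):
  Node 1: (V_1 - 15)/27 + (V_1 - 0)/1.6 + (V_1 - 0)/390 = 0
Collecting terms: 0.6646 × V_1 = 0.5556  =>  V_1 = 0.8359 V
I_R1 = (V_0 - V_1)/R1 = (15 - 0.8359)/27 = 0.5246 A
|I_R1| = 0.5246 A

Final answer: |I_R1| = 0.5246 A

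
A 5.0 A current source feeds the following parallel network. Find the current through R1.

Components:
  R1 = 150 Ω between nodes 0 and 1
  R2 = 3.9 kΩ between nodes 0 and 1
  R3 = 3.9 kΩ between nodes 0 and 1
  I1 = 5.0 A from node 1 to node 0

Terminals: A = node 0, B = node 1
All resistors sit directly between nodes 0 and 1, so they are in parallel and share one voltage V; the full source current 5 A splits among them.
1/R_par = 1/150 + 1/3900 + 1/3900 = 0.007179 S  =>  R_par = 139.3 Ω
V = I × R_par = 5 × 139.3 = 696.4 V
I_R1 = V/R1 = 696.4/150 = 4.643 A

Final answer: 4.643 A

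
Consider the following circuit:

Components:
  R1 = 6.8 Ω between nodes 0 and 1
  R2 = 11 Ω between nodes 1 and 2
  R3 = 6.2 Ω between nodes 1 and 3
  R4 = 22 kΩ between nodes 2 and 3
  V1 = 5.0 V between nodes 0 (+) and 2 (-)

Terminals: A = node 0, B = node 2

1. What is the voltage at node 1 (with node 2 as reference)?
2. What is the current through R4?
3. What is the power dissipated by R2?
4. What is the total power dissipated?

Nodal analysis, taking node 2 as the 0 V reference.
Source V1 fixes V_0 = 5 V.
KCL at each unknown node (sum of currents leaving = 0; resistances in Ω):
  Node 1: (V_1 - 5)/6.8 + (V_1 - 0)/11 + (V_1 - V_3)/6.2 = 0
  Node 3: (V_3 - V_1)/6.2 + (V_3 - 0)/22000 = 0
Collecting terms (coefficients in siemens):
  0.3993·V_1 - 0.1613·V_3 = 0.7353
  0.1613·V_3 - 0.1613·V_1 = 0
Determinant D = (0.3993)(0.1613) - (-0.1613)(-0.1613) = 0.0384
V_1 = [(0.7353)(0.1613) - (-0.1613)(0)]/D = 3.089 V
V_3 = [(0.3993)(0) - (0.7353)(-0.1613)]/D = 3.088 V
Part 1:
  Read off the nodal solution: V_1 = 3.089 V
Part 2:
  I_R4 = (V_2 - V_3)/R4 = (0 - 3.088)/22000 = -0.0001404 A
  Magnitude: I_R4 = 0.0001404 A
Part 3:
  I_R2 = (V_1 - V_2)/R2 = (3.089 - 0)/11 = 0.2808 A
  P_R2 = I_R2² × R2 = (0.2808)² × 11 = 0.8676 W
Part 4:
  Power in each resistor, P = (ΔV)²/R:
    P_R1 = (5 - 3.089)²/6.8 = 0.5369 W
    P_R2 = (3.089 - 0)²/11 = 0.8676 W
    P_R3 = (3.089 - 3.088)²/6.2 = 0.0000001222 W
    P_R4 = (0 - 3.088)²/22000 = 0.0004336 W
  P_total = P_R1 + P_R2 + P_R3 + P_R4 = 1.405 W

Final answers:
1. V_1 = 3.089 V
2. I_R4 = 0.0001404 A
3. P_R2 = 0.8676 W
4. P_total = 1.405 W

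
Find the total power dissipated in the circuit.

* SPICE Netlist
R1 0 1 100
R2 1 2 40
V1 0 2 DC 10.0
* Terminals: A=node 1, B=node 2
Nodal analysis, taking node 2 as the 0 V reference.
Source V1 fixes V_0 = 10 V.
KCL at each unknown node (sum of currents leaving = 0; resistances in Ω):
  Node 1: (V_1 - 10)/100 + (V_1 - 0)/40 = 0
Collecting terms: 0.035 × V_1 = 0.1  =>  V_1 = 2.857 V
Power in each resistor, P = (ΔV)²/R:
  P_R1 = (10 - 2.857)²/100 = 0.5102 W
  P_R2 = (2.857 - 0)²/40 = 0.2041 W
P_total = P_R1 + P_R2 = 0.7143 W

Final answer: 0.7143 W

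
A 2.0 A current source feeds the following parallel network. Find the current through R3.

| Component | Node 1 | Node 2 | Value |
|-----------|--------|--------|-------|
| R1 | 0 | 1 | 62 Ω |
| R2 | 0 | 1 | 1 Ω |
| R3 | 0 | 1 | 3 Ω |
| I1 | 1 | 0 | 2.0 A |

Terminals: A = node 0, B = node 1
All resistors sit directly between nodes 0 and 1, so they are in parallel and share one voltage V; the full source current 2 A splits among them.
1/R_par = 1/62 + 1/1 + 1/3 = 1.349 S  =>  R_par = 0.741 Ω
V = I × R_par = 2 × 0.741 = 1.482 V
I_R3 = V/R3 = 1.482/3 = 0.494 A

Final answer: 0.494 A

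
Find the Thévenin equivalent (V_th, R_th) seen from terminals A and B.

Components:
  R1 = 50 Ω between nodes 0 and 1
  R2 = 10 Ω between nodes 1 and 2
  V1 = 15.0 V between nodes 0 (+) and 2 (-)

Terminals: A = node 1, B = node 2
Step 1 — V_th is the open-circuit voltage V_A - V_B (nothing connected across the terminals).
Nodal analysis, taking node 2 as the 0 V reference.
Source V1 fixes V_0 = 15 V.
KCL at each unknown node (sum of currents leaving = 0; resistances in Ω):
  Node 1: (V_1 - 15)/50 + (V_1 - 0)/10 = 0
Collecting terms: 0.12 × V_1 = 0.3  =>  V_1 = 2.5 V
V_th = V_1 - V_2 = 2.5 - 0 = 2.5 V
Step 2 — R_th: zero the source — replace V1 by a short circuit (node 2 merges into node 0) — and find the resistance seen between A (node 1) and B (node 0).
Reduce the network between node 1 (A) and node 0 (B) by series/parallel combination:
  Rp1 = R1 ‖ R2 (parallel, both between nodes 0 and 1) = 1/(1/50 + 1/10) = 8.333 Ω
R_th = 8.333 Ω

Final answer: V_th = 2.5 V, R_th = 8.333 Ω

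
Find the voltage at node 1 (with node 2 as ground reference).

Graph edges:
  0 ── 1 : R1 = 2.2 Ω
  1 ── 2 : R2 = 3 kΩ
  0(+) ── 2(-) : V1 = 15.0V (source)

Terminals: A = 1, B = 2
Nodal analysis, taking node 2 as the 0 V reference.
Source V1 fixes V_0 = 15 V.
KCL at each unknown node (sum of currents leaving = 0; resistances in Ω):
  Node 1: (V_1 - 15)/2.2 + (V_1 - 0)/3000 = 0
Collecting terms: 0.4549 × V_1 = 6.818  =>  V_1 = 14.99 V
The requested potential is V_1 = 14.99 V.

Final answer: V_1 = 14.99 V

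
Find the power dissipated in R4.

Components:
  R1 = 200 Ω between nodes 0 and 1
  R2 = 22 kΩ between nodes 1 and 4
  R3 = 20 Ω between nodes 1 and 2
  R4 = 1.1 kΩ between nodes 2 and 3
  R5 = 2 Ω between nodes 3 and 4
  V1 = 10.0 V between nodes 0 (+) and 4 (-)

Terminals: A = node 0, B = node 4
Nodal analysis, taking node 4 as the 0 V reference.
Source V1 fixes V_0 = 10 V.
KCL at each unknown node (sum of currents leaving = 0; resistances in Ω):
  Node 1: (V_1 - 10)/200 + (V_1 - 0)/22000 + (V_1 - V_2)/20 = 0
  Node 2: (V_2 - V_1)/20 + (V_2 - V_3)/1100 = 0
  Node 3: (V_3 - V_2)/1100 + (V_3 - 0)/2 = 0
Collecting terms (coefficients in siemens):
  0.05505·V_1 - 0.05·V_2 = 0.05
  0.05091·V_2 - 0.05·V_1 - 0.0009091·V_3 = 0
  0.5009·V_3 - 0.0009091·V_2 = 0
Solving these 3 simultaneous equations (Gaussian elimination) gives:
  V_1 = 8.422 V, V_2 = 8.272 V, V_3 = 0.01501 V
I_R4 = (V_2 - V_3)/R4 = (8.272 - 0.01501)/1100 = 0.007506 A
P_R4 = I_R4² × R4 = (0.007506)² × 1100 = 0.06198 W

Final answer: 0.06198 W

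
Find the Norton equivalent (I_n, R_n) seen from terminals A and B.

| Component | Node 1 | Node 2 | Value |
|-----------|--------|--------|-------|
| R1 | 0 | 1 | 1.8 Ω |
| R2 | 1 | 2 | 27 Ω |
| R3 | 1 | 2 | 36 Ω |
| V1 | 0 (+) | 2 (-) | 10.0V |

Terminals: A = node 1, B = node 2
Find the Thévenin equivalent first; then I_n = V_th/R_th and R_n = R_th.
Step 1 — V_th is the open-circuit voltage V_A - V_B (nothing connected across the terminals).
Nodal analysis, taking node 2 as the 0 V reference.
Source V1 fixes V_0 = 10 V.
KCL at each unknown node (sum of currents leaving = 0; resistances in Ω):
  Node 1: (V_1 - 10)/1.8 + (V_1 - 0)/27 + (V_1 - 0)/36 = 0
Collecting terms: 0.6204 × V_1 = 5.556  =>  V_1 = 8.955 V
V_th = V_1 - V_2 = 8.955 - 0 = 8.955 V
Step 2 — R_th: zero the source — replace V1 by a short circuit (node 2 merges into node 0) — and find the resistance seen between A (node 1) and B (node 0).
Reduce the network between node 1 (A) and node 0 (B) by series/parallel combination:
  Rp1 = R1 ‖ R2 ‖ R3 (parallel, all between nodes 0 and 1) = 1/(1/1.8 + 1/27 + 1/36) = 1.612 Ω
R_th = 1.612 Ω
I_n = V_th/R_th = 8.955/1.612 = 5.556 A, and R_n = R_th = 1.612 Ω

Final answer: I_n = 5.556 A, R_n = 1.612 Ω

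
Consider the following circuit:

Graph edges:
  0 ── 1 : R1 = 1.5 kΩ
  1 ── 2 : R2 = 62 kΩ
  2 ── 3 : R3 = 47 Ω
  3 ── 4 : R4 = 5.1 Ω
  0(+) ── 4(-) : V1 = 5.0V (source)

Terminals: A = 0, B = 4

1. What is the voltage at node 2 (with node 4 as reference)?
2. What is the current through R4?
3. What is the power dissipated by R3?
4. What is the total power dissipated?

Nodal analysis, taking node 4 as the 0 V reference.
Source V1 fixes V_0 = 5 V.
KCL at each unknown node (sum of currents leaving = 0; resistances in Ω):
  Node 1: (V_1 - 5)/1500 + (V_1 - V_2)/62000 = 0
  Node 2: (V_2 - V_1)/62000 + (V_2 - V_3)/47 = 0
  Node 3: (V_3 - V_2)/47 + (V_3 - 0)/5.1 = 0
Collecting terms (coefficients in siemens):
  0.0006828·V_1 - 0.00001613·V_2 = 0.003333
  0.02129·V_2 - 0.00001613·V_1 - 0.02128·V_3 = 0
  0.2174·V_3 - 0.02128·V_2 = 0
Solving these 3 simultaneous equations (Gaussian elimination) gives:
  V_1 = 4.882 V, V_2 = 0.004099 V, V_3 = 0.0004012 V
Part 1:
  Read off the nodal solution: V_2 = 0.004099 V
Part 2:
  I_R4 = (V_3 - V_4)/R4 = (0.0004012 - 0)/5.1 = 0.00007868 A
  Magnitude: I_R4 = 0.00007868 A
Part 3:
  I_R3 = (V_2 - V_3)/R3 = (0.004099 - 0.0004012)/47 = 0.00007868 A
  P_R3 = I_R3² × R3 = (0.00007868)² × 47 = 0.0000002909 W
Part 4:
  Power in each resistor, P = (ΔV)²/R:
    P_R1 = (5 - 4.882)²/1500 = 0.000009285 W
    P_R2 = (4.882 - 0.004099)²/62000 = 0.0003838 W
    P_R3 = (0.004099 - 0.0004012)²/47 = 0.0000002909 W
    P_R4 = (0.0004012 - 0)²/5.1 = 0.00000003157 W
  P_total = P_R1 + P_R2 + P_R3 + P_R4 = 0.0003934 W

Final answers:
1. V_2 = 0.004099 V
2. I_R4 = 7.868e-05 A
3. P_R3 = 2.909e-07 W
4. P_total = 0.0003934 W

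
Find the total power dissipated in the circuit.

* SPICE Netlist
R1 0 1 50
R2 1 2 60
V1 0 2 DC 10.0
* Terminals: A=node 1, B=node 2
Nodal analysis, taking node 2 as the 0 V reference.
Source V1 fixes V_0 = 10 V.
KCL at each unknown node (sum of currents leaving = 0; resistances in Ω):
  Node 1: (V_1 - 10)/50 + (V_1 - 0)/60 = 0
Collecting terms: 0.03667 × V_1 = 0.2  =>  V_1 = 5.455 V
Power in each resistor, P = (ΔV)²/R:
  P_R1 = (10 - 5.455)²/50 = 0.4132 W
  P_R2 = (5.455 - 0)²/60 = 0.4959 W
P_total = P_R1 + P_R2 = 0.9091 W

Final answer: 0.9091 W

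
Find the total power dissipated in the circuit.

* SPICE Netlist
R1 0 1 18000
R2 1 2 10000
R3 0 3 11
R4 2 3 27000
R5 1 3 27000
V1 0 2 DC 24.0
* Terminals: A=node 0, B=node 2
Nodal analysis, taking node 2 as the 0 V reference.
Source V1 fixes V_0 = 24 V.
KCL at each unknown node (sum of currents leaving = 0; resistances in Ω):
  Node 1: (V_1 - 24)/18000 + (V_1 - 0)/10000 + (V_1 - V_3)/27000 = 0
  Node 3: (V_3 - 24)/11 + (V_3 - 0)/27000 + (V_3 - V_1)/27000 = 0
Collecting terms (coefficients in siemens):
  0.0001926·V_1 - 0.00003704·V_3 = 0.001333
  0.09098·V_3 - 0.00003704·V_1 = 2.182
Determinant D = (0.0001926)(0.09098) - (-0.00003704)(-0.00003704) = 0.00001752
V_1 = [(0.001333)(0.09098) - (-0.00003704)(2.182)]/D = 11.54 V
V_3 = [(0.0001926)(2.182) - (0.001333)(-0.00003704)]/D = 23.99 V
Power in each resistor, P = (ΔV)²/R:
  P_R1 = (24 - 11.54)²/18000 = 0.008631 W
  P_R2 = (11.54 - 0)²/10000 = 0.01331 W
  P_R3 = (24 - 23.99)²/11 = 0.00002003 W
  P_R4 = (0 - 23.99)²/27000 = 0.02131 W
  P_R5 = (11.54 - 23.99)²/27000 = 0.00574 W
P_total = P_R1 + P_R2 + P_R3 + P_R4 + P_R5 = 0.04901 W

Final answer: 0.04901 W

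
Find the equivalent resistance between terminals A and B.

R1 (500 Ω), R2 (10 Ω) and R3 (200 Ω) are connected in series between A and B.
Reduce the network between node 0 (A) and node 3 (B) by series/parallel combination:
  Rs1 = R1 + R2 (series, joined only at node 1) = 500 + 10 = 510 Ω
  Rs2 = R3 + Rs1 (series, joined only at node 2) = 200 + 510 = 710 Ω
R_eq = 710 Ω

Final answer: 710 Ω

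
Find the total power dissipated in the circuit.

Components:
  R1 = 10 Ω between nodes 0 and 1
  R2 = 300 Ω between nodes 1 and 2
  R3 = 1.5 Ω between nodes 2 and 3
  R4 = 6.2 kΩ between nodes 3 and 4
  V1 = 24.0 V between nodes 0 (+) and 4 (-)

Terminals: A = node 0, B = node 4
Nodal analysis, taking node 4 as the 0 V reference.
Source V1 fixes V_0 = 24 V.
KCL at each unknown node (sum of currents leaving = 0; resistances in Ω):
  Node 1: (V_1 - 24)/10 + (V_1 - V_2)/300 = 0
  Node 2: (V_2 - V_1)/300 + (V_2 - V_3)/1.5 = 0
  Node 3: (V_3 - V_2)/1.5 + (V_3 - 0)/6200 = 0
Collecting terms (coefficients in siemens):
  0.1033·V_1 - 0.003333·V_2 = 2.4
  0.67·V_2 - 0.003333·V_1 - 0.6667·V_3 = 0
  0.6668·V_3 - 0.6667·V_2 = 0
Solving these 3 simultaneous equations (Gaussian elimination) gives:
  V_1 = 23.96 V, V_2 = 22.86 V, V_3 = 22.85 V
Power in each resistor, P = (ΔV)²/R:
  P_R1 = (24 - 23.96)²/10 = 0.0001359 W
  P_R2 = (23.96 - 22.86)²/300 = 0.004076 W
  P_R3 = (22.86 - 22.85)²/1.5 = 0.00002038 W
  P_R4 = (22.85 - 0)²/6200 = 0.08423 W
P_total = P_R1 + P_R2 + P_R3 + P_R4 = 0.08846 W

Final answer: 0.08846 W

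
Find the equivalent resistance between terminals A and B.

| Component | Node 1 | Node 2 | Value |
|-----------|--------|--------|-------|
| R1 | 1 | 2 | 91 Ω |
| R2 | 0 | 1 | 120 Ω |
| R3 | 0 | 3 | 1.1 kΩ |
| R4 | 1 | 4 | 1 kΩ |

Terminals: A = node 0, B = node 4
Reduce the network between node 0 (A) and node 4 (B) by series/parallel combination:
  R1 touches the rest of the network only at node 1 (its other end, node 2, goes nowhere), so no current can flow through it — remove it.
  Rs1 = R2 + R4 (series, joined only at node 1) = 120 + 1000 = 1120 Ω
  R3 touches the rest of the network only at node 0 (its other end, node 3, goes nowhere), so no current can flow through it — remove it.
R_eq = 1.12 kΩ

Final answer: 1.12 kΩ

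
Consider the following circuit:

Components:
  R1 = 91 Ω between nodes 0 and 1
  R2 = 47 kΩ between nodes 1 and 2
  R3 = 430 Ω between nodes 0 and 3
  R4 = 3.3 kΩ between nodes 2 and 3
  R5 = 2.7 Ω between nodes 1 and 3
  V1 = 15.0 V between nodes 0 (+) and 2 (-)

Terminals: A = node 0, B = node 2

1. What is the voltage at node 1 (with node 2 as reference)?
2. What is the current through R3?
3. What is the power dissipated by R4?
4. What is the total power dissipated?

Nodal analysis, taking node 2 as the 0 V reference.
Source V1 fixes V_0 = 15 V.
KCL at each unknown node (sum of currents leaving = 0; resistances in Ω):
  Node 1: (V_1 - 15)/91 + (V_1 - 0)/47000 + (V_1 - V_3)/2.7 = 0
  Node 3: (V_3 - 15)/430 + (V_3 - 0)/3300 + (V_3 - V_1)/2.7 = 0
Collecting terms (coefficients in siemens):
  0.3814·V_1 - 0.3704·V_3 = 0.1648
  0.373·V_3 - 0.3704·V_1 = 0.03488
Determinant D = (0.3814)(0.373) - (-0.3704)(-0.3704) = 0.00508
V_1 = [(0.1648)(0.373) - (-0.3704)(0.03488)]/D = 14.65 V
V_3 = [(0.3814)(0.03488) - (0.1648)(-0.3704)]/D = 14.64 V
Part 1:
  Read off the nodal solution: V_1 = 14.65 V
Part 2:
  I_R3 = (V_0 - V_3)/R3 = (15 - 14.64)/430 = 0.0008477 A
  Magnitude: I_R3 = 0.0008477 A
Part 3:
  I_R4 = (V_2 - V_3)/R4 = (0 - 14.64)/3300 = -0.004435 A
  P_R4 = I_R4² × R4 = (-0.004435)² × 3300 = 0.06491 W
Part 4:
  Power in each resistor, P = (ΔV)²/R:
    P_R1 = (15 - 14.65)²/91 = 0.001383 W
    P_R2 = (14.65 - 0)²/47000 = 0.004563 W
    P_R3 = (15 - 14.64)²/430 = 0.000309 W
    P_R4 = (0 - 14.64)²/3300 = 0.06491 W
    P_R5 = (14.65 - 14.64)²/2.7 = 0.00003475 W
  P_total = P_R1 + P_R2 + P_R3 + P_R4 + P_R5 = 0.0712 W

Final answers:
1. V_1 = 14.65 V
2. I_R3 = 0.0008477 A
3. P_R4 = 0.06491 W
4. P_total = 0.0712 W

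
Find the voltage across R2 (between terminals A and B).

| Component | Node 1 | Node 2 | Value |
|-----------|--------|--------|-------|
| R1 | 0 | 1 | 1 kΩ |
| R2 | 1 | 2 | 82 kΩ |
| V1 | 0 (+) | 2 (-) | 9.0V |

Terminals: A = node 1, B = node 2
R1 and R2 are in series across V1 (node 0 → node 1 → node 2), and the output A–B is taken across R2, so this is a voltage divider.
Series current: I = V1/(R1 + R2) = 9/(1000 + 82000) = 9/83000 = 0.0001084 A
V_R2 = I × R2 = V1 × R2/(R1 + R2) = 9 × 82000/83000 = 8.892 V

Final answer: 8.892 V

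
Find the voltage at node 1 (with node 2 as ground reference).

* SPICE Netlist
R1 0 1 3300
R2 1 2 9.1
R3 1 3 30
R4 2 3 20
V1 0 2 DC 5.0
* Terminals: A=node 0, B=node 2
Nodal analysis, taking node 2 as the 0 V reference.
Source V1 fixes V_0 = 5 V.
KCL at each unknown node (sum of currents leaving = 0; resistances in Ω):
  Node 1: (V_1 - 5)/3300 + (V_1 - 0)/9.1 + (V_1 - V_3)/30 = 0
  Node 3: (V_3 - V_1)/30 + (V_3 - 0)/20 = 0
Collecting terms (coefficients in siemens):
  0.1435·V_1 - 0.03333·V_3 = 0.001515
  0.08333·V_3 - 0.03333·V_1 = 0
Determinant D = (0.1435)(0.08333) - (-0.03333)(-0.03333) = 0.01085
V_1 = [(0.001515)(0.08333) - (-0.03333)(0)]/D = 0.01164 V
V_3 = [(0.1435)(0) - (0.001515)(-0.03333)]/D = 0.004655 V
The requested potential is V_1 = 0.01164 V.

Final answer: V_1 = 0.01164 V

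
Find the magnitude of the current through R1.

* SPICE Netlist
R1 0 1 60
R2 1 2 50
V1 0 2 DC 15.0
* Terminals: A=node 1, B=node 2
Nodal analysis, taking node 2 as the 0 V reference.
Source V1 fixes V_0 = 15 V.
KCL at each unknown node (sum of currents leaving = 0; resistances in Ω):
  Node 1: (V_1 - 15)/60 + (V_1 - 0)/50 = 0
Collecting terms: 0.03667 × V_1 = 0.25  =>  V_1 = 6.818 V
I_R1 = (V_0 - V_1)/R1 = (15 - 6.818)/60 = 0.1364 A
|I_R1| = 0.1364 A

Final answer: |I_R1| = 0.1364 A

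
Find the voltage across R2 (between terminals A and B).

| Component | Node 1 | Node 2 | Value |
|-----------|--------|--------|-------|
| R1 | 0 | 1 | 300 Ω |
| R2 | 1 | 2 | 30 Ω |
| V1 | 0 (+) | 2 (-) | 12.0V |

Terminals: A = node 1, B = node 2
R1 and R2 are in series across V1 (node 0 → node 1 → node 2), and the output A–B is taken across R2, so this is a voltage divider.
Series current: I = V1/(R1 + R2) = 12/(300 + 30) = 12/330 = 0.03636 A
V_R2 = I × R2 = V1 × R2/(R1 + R2) = 12 × 30/330 = 1.091 V

Final answer: 1.091 V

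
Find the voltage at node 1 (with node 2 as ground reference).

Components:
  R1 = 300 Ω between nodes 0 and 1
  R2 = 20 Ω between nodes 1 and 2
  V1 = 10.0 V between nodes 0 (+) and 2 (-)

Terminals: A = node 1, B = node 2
Nodal analysis, taking node 2 as the 0 V reference.
Source V1 fixes V_0 = 10 V.
KCL at each unknown node (sum of currents leaving = 0; resistances in Ω):
  Node 1: (V_1 - 10)/300 + (V_1 - 0)/20 = 0
Collecting terms: 0.05333 × V_1 = 0.03333  =>  V_1 = 0.625 V
The requested potential is V_1 = 0.625 V.

Final answer: V_1 = 0.625 V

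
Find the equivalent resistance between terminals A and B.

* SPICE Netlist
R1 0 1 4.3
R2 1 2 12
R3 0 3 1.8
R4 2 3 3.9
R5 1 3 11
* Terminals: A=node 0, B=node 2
The network is not a plain series/parallel combination. Inject a 1 A test current into terminal A (node 0) and return it from terminal B (node 2); then R_eq = V_A / (1 A).
Nodal analysis, taking node 2 as the 0 V reference.
Current source I_test pushes 1 A into node 0 and draws it out of node 2.
KCL at each unknown node (sum of currents leaving = 0; resistances in Ω):
  Node 0: (V_0 - V_1)/4.3 + (V_0 - V_3)/1.8 - 1 = 0
  Node 1: (V_1 - V_0)/4.3 + (V_1 - 0)/12 + (V_1 - V_3)/11 = 0
  Node 3: (V_3 - V_0)/1.8 + (V_3 - V_1)/11 + (V_3 - 0)/3.9 = 0
Collecting terms (coefficients in siemens):
  0.7881·V_0 - 0.2326·V_1 - 0.5556·V_3 = 1
  0.4068·V_1 - 0.2326·V_0 - 0.09091·V_3 = 0
  0.9029·V_3 - 0.5556·V_0 - 0.09091·V_1 = 0
Solving these 3 simultaneous equations (Gaussian elimination) gives:
  V_0 = 4.22 V, V_1 = 3.062 V, V_3 = 2.905 V
R_eq = V_0 / 1 A = 4.22 Ω

Final answer: 4.22 Ω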